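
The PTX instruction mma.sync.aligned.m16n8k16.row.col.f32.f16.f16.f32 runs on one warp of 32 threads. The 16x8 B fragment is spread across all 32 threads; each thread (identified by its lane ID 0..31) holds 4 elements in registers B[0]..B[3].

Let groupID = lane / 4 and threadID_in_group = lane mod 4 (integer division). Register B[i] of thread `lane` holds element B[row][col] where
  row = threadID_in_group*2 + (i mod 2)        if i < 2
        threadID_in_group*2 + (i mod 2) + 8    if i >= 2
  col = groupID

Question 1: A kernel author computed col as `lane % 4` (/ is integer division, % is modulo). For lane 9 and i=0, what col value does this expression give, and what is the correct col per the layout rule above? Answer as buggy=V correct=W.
`lane % 4`[9,0]=>1
lane 9=>9/4=2, 9 mod 4=1
i=0  r:2·1+0+0=>2  c:2
col: 1 vs 2

buggy=1 correct=2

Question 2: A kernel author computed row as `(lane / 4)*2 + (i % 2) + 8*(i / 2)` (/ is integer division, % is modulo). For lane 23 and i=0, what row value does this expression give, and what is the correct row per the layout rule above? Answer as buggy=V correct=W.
`(lane / 4)*2 + (i % 2) + 8*(i / 2)`[23,0]->10
23: gid=5,tid=3
[0] (3*2+0+0,5) = (6,5)
row: 10 vs 6

buggy=10 correct=6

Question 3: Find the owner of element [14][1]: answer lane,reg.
c=1⇒gr=1  r=14⇒Rb=1,th=3,odd=0
L=1*4+3=7  i=1*2+0=2

7,2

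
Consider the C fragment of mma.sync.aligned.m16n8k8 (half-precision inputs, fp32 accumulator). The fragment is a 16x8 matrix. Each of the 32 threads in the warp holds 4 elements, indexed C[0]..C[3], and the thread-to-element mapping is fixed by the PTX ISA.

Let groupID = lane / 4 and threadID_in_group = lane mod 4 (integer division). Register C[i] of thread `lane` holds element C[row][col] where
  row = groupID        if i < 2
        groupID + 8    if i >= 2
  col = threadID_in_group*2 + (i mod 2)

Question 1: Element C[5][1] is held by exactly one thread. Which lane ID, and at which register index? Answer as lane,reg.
20,1

r:5=>grp=5,rB=0  c:1=>tig=0,lo=1
L=5*4+0=20  i=0*2+1=1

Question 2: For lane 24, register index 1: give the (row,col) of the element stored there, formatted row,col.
6,1

24: gid=6,tid=0
[1] (6+0,0*2+1) = (6,1)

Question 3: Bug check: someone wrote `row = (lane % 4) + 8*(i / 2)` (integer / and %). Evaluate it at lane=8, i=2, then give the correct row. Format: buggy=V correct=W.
buggy=8 correct=10

`(lane % 4) + 8*(i / 2)`[8,2]=>8
8: grp=2,tig=0
[2] (2+8,0*2+0) = (10,0)
row: 8 vs 10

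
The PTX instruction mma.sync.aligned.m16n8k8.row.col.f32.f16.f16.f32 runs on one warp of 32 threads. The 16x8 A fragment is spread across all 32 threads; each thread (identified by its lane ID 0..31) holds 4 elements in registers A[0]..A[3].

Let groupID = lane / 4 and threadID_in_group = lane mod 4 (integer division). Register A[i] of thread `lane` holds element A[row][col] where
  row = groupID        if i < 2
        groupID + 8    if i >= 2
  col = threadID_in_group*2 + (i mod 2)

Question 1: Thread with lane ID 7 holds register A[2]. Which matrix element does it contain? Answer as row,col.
lane 7: grp=1 (7/4), tig=3 (7%4)
i=2: r=1+8=9, c=3*2+0=6

9,6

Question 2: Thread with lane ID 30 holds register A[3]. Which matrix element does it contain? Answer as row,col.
15,5

30: gr=7,th=2
[3] (7+8,2*2+1) = (15,5)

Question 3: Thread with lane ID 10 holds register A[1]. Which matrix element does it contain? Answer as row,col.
lane 10->10/4=2, 10 mod 4=2
i=1  r:2+0->2  c:2·2+1->5

2,5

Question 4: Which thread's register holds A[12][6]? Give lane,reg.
19,2

r=12→G=4,rhi=1  c=6→T=3,p=0
L=4*4+3=19  i=1*2+0=2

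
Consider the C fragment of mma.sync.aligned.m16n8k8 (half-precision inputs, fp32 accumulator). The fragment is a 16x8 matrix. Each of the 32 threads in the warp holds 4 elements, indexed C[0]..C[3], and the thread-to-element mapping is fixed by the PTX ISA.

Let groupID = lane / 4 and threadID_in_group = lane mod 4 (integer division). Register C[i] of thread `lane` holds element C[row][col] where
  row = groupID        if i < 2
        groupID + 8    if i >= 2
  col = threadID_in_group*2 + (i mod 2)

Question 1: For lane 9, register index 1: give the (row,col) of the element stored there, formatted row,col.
9: g=2,t=1
[1] (2+0,1*2+1) = (2,3)

2,3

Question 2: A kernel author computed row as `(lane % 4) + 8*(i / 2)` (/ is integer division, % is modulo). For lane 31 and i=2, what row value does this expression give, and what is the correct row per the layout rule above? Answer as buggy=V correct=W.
buggy=11 correct=15

`(lane % 4) + 8*(i / 2)`[31,2]->11
lane 31->31/4=7, 31 mod 4=3
i=2  r:7+8->15  c:2·3+0->6
row: 11 vs 15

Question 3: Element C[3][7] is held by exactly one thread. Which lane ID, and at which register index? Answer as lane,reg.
r: 3->gid=3,r8=0  c: 7->tid=3,i&1=1
L=3*4+3=15  i=0*2+1=1

15,1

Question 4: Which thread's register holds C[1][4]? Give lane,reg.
r=1⇒gr=1,Rb=0  c=4⇒th=2,odd=0
L=1*4+2=6  i=0*2+0=0

6,0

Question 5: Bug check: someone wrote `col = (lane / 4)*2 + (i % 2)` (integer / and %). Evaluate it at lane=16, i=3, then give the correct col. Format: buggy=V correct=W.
`(lane / 4)*2 + (i % 2)`[16,3]->9
L=16->gid=16>>2=4, tid=16&3=0
[3]->row 4+8=12  col 0·2+1=1
col: 9 vs 1

buggy=9 correct=1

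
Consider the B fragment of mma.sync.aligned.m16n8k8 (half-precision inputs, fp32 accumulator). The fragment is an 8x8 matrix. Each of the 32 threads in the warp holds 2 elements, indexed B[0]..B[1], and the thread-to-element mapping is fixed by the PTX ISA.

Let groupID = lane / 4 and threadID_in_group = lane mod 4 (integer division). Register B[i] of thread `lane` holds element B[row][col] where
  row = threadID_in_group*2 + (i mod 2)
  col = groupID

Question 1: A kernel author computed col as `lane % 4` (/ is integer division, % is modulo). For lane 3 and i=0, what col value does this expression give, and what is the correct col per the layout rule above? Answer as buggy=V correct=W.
buggy=3 correct=0

`lane % 4`[3,0]=>3
lane 3: grp=0 (3/4), tig=3 (3%4)
i=0: r=3*2+0=6, c=grp=0
col: 3 vs 0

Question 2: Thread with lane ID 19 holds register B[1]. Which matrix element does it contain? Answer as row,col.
lane 19⇒19/4=4, 19 mod 4=3
i=1  r:2·3+1⇒7  c:4

7,4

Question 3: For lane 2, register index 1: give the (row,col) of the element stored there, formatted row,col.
2: gid=0,tid=2
[1] (2*2+1,0) = (5,0)

5,0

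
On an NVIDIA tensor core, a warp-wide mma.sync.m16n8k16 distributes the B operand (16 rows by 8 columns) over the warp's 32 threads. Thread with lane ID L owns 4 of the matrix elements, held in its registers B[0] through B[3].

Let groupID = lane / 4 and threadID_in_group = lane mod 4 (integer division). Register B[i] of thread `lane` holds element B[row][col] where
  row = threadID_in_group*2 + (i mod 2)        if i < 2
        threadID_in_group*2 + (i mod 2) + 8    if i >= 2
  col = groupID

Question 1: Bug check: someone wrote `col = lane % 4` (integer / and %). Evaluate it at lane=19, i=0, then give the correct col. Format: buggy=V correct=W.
buggy=3 correct=4

`lane % 4`[19,0]->3
lane 19: g=4 (19/4), t=3 (19%4)
i=0: r=3*2+0+0=6, c=g=4
col: 3 vs 4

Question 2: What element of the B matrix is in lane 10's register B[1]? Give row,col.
lane 10: gr=2 (10/4), th=2 (10%4)
i=1: r=2*2+1+0=5, c=gr=2

5,2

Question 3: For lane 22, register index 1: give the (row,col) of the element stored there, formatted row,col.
5,5

lane 22: g=5 (22/4), t=2 (22%4)
i=1: r=2*2+1+0=5, c=g=5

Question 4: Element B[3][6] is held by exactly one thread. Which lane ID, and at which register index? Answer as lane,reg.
c=6->g=6  r=3->rb=0,t=1,b0=1
L=6*4+1=25  i=0*2+1=1

25,1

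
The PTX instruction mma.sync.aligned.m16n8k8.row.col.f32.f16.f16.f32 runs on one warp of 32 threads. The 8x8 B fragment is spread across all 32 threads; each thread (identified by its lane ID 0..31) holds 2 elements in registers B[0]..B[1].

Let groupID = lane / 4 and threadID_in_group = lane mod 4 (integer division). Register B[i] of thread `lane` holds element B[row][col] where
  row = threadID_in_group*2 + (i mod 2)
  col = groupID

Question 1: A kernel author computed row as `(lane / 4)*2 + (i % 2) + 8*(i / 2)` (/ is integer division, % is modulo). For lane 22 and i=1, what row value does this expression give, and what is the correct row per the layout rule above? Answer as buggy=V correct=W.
buggy=11 correct=5

`(lane / 4)*2 + (i % 2) + 8*(i / 2)`[22,1]=>11
lane 22: grp=5 (22/4), tig=2 (22%4)
i=1: r=2*2+1=5, c=grp=5
row: 11 vs 5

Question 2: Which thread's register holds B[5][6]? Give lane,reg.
c=6→G=6  r=5→T=2,p=1
L=6*4+2=26  i=1=1

26,1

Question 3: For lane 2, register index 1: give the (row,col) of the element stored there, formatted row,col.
lane 2: gr=0 (2/4), th=2 (2%4)
i=1: r=2*2+1=5, c=gr=0

5,0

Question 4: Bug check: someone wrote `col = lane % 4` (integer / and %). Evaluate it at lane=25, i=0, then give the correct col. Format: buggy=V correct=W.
buggy=1 correct=6

`lane % 4`[25,0]->1
25: gid=6,tid=1
[0] (1*2+0,6) = (2,6)
col: 1 vs 6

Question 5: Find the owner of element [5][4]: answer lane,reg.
18,1

c=4->g=4  r=5->t=2,b0=1
L=4*4+2=18  i=1=1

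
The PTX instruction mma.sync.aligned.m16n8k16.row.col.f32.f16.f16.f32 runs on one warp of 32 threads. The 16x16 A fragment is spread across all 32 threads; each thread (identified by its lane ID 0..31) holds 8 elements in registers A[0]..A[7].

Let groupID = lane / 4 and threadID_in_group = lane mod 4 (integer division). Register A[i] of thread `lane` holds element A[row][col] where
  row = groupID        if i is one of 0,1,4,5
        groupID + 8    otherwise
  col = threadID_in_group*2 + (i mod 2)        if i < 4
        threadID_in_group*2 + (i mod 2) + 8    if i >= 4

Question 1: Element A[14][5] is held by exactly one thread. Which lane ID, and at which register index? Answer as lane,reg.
26,3

r=14→G=6,rhi=1  c=5→chi=0,T=2,p=1
L=6*4+2=26  i=0*4+1*2+1=3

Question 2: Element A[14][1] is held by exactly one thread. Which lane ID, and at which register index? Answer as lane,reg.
r=14⇒gr=6,Rb=1  c=1⇒Cb=0,th=0,odd=1
L=6*4+0=24  i=0*4+1*2+1=3

24,3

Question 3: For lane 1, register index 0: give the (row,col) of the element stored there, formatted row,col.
L=1→G=1>>2=0, T=1&3=1
[0]→row 0+0=0  col 1·2+0+0=2

0,2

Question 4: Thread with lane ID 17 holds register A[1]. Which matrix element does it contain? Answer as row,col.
4,3

17: gid=4,tid=1
[1] (4+0,1*2+1+0) = (4,3)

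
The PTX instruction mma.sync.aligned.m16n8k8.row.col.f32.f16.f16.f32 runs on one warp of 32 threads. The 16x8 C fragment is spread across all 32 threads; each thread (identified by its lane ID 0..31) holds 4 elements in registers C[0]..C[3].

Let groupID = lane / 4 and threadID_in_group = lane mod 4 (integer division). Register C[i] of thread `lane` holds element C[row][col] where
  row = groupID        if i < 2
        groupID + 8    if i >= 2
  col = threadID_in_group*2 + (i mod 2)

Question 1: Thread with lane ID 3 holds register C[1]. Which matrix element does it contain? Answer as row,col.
0,7

lane 3→3/4=0, 3 mod 4=3
i=1  r:0+0→0  c:2·3+1→7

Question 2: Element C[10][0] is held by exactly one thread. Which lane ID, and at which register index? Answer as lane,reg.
8,2

r:10=>grp=2,rB=1  c:0=>tig=0,lo=0
L=2*4+0=8  i=1*2+0=2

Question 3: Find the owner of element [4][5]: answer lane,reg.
r=4⇒gr=4,Rb=0  c=5⇒th=2,odd=1
L=4*4+2=18  i=0*2+1=1

18,1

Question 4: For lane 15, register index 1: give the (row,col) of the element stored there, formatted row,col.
3,7

15: gr=3,th=3
[1] (3+0,3*2+1) = (3,7)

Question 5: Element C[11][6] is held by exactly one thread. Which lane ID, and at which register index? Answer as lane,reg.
r=11->g=3,rb=1  c=6->t=3,b0=0
L=3*4+3=15  i=1*2+0=2

15,2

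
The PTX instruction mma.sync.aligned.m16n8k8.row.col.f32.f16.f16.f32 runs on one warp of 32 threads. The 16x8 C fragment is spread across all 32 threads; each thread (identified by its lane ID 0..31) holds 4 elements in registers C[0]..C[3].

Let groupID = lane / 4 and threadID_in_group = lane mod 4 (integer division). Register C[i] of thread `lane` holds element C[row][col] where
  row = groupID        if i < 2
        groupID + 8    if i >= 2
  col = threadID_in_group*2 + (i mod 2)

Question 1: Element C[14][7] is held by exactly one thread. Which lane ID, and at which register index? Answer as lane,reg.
27,3

r:14=>grp=6,rB=1  c:7=>tig=3,lo=1
L=6*4+3=27  i=1*2+1=3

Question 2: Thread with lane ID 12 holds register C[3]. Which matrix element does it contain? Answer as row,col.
lane 12⇒12/4=3, 12 mod 4=0
i=3  r:3+8⇒11  c:2·0+1⇒1

11,1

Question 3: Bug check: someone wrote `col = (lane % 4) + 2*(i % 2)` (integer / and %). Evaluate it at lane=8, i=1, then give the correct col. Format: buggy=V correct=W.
buggy=2 correct=1

`(lane % 4) + 2*(i % 2)`[8,1]→2
lane 8: G=2 (8/4), T=0 (8%4)
i=1: r=2+0=2, c=0*2+1=1
col: 2 vs 1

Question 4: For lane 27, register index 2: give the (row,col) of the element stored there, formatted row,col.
14,6

lane 27⇒27/4=6, 27 mod 4=3
i=2  r:6+8⇒14  c:2·3+0⇒6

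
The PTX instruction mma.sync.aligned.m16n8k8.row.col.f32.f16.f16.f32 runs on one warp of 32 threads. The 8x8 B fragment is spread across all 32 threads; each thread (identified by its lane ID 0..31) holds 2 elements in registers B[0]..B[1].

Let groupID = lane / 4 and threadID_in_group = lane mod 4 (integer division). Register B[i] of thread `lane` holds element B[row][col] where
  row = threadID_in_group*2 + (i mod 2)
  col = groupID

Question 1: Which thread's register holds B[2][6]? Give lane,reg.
25,0

c=6->g=6  r=2->t=1,b0=0
L=6*4+1=25  i=0=0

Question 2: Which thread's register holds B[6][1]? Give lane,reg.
c=1->g=1  r=6->t=3,b0=0
L=1*4+3=7  i=0=0

7,0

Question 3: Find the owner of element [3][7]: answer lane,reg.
c=7→G=7  r=3→T=1,p=1
L=7*4+1=29  i=1=1

29,1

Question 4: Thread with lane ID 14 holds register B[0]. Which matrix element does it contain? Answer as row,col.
14: grp=3,tig=2
[0] (2*2+0,3) = (4,3)

4,3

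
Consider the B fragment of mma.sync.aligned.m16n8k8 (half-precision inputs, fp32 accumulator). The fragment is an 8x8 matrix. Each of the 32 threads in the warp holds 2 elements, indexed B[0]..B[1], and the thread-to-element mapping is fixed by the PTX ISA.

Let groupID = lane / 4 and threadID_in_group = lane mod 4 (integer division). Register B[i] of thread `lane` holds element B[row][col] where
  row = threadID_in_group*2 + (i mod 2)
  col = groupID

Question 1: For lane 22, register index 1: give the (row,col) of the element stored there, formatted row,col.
5,5

lane 22⇒22/4=5, 22 mod 4=2
i=1  r:2·2+1⇒5  c:5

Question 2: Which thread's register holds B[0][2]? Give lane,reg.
8,0

c=2->g=2  r=0->t=0,b0=0
L=2*4+0=8  i=0=0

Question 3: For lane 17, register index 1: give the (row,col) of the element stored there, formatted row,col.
3,4

lane 17→17/4=4, 17 mod 4=1
i=1  r:2·1+1→3  c:4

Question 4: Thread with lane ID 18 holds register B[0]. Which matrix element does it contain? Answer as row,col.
4,4

18: grp=4,tig=2
[0] (2*2+0,4) = (4,4)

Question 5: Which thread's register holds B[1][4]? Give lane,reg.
16,1

c=4->g=4  r=1->t=0,b0=1
L=4*4+0=16  i=1=1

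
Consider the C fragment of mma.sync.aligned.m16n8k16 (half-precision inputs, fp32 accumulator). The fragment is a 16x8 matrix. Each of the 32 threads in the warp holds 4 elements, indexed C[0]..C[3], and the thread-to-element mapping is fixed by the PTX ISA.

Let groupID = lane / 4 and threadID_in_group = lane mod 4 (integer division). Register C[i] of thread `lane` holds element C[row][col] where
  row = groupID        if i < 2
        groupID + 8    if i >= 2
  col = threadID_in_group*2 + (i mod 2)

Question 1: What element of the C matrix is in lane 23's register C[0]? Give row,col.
5,6

23: g=5,t=3
[0] (5+0,3*2+0) = (5,6)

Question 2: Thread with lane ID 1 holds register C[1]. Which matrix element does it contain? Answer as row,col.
0,3

lane 1: gid=0 (1/4), tid=1 (1%4)
i=1: r=0+0=0, c=1*2+1=3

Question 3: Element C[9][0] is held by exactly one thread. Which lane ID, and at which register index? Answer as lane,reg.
r=9->g=1,rb=1  c=0->t=0,b0=0
L=1*4+0=4  i=1*2+0=2

4,2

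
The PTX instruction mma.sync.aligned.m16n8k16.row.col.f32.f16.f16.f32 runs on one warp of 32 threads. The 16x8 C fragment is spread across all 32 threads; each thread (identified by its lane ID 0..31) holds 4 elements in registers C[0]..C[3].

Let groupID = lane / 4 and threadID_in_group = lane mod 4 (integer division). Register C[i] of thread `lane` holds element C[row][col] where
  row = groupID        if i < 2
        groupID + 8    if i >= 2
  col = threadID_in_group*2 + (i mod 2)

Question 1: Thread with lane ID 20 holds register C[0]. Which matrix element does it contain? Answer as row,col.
5,0

L=20->gid=20>>2=5, tid=20&3=0
[0]->row 5+0=5  col 0·2+0=0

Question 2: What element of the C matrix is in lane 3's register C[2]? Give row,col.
lane 3→3/4=0, 3 mod 4=3
i=2  r:0+8→8  c:2·3+0→6

8,6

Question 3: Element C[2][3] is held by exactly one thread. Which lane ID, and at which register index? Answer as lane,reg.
r=2⇒gr=2,Rb=0  c=3⇒th=1,odd=1
L=2*4+1=9  i=0*2+1=1

9,1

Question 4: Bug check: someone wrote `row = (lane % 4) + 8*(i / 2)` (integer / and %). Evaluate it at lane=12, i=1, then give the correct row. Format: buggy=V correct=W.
buggy=0 correct=3

`(lane % 4) + 8*(i / 2)`[12,1]→0
lane 12→12/4=3, 12 mod 4=0
i=1  r:3+0→3  c:2·0+1→1
row: 0 vs 3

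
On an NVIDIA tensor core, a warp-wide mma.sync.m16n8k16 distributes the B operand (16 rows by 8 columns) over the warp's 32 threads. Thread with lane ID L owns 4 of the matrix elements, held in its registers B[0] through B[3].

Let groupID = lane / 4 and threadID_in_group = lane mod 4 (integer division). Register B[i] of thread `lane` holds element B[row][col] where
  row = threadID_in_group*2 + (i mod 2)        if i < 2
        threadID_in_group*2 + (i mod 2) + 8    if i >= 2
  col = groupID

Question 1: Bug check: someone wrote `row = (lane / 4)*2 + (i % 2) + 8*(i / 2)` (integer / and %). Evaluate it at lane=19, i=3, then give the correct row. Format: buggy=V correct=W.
buggy=17 correct=15

`(lane / 4)*2 + (i % 2) + 8*(i / 2)`[19,3]→17
lane 19: G=4 (19/4), T=3 (19%4)
i=3: r=3*2+1+8=15, c=G=4
row: 17 vs 15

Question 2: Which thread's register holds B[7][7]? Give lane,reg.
c=7→G=7  r=7→rhi=0,T=3,p=1
L=7*4+3=31  i=0*2+1=1

31,1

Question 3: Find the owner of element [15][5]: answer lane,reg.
c:5=>grp=5  r:15=>rB=1,tig=3,lo=1
L=5*4+3=23  i=1*2+1=3

23,3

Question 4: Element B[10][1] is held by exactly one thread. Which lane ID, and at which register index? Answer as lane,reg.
c=1→G=1  r=10→rhi=1,T=1,p=0
L=1*4+1=5  i=1*2+0=2

5,2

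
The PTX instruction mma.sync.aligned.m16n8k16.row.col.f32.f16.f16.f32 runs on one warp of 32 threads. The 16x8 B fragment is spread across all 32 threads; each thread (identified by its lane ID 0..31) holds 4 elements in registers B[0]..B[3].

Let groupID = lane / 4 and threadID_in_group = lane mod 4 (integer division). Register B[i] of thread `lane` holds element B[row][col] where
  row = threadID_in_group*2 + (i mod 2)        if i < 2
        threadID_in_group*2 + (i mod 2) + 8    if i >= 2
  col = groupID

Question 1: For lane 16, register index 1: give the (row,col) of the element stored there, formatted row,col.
lane 16=>16/4=4, 16 mod 4=0
i=1  r:2·0+1+0=>1  c:4

1,4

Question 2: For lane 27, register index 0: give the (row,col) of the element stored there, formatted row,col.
27: grp=6,tig=3
[0] (3*2+0+0,6) = (6,6)

6,6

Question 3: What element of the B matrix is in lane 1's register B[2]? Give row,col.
lane 1: grp=0 (1/4), tig=1 (1%4)
i=2: r=1*2+0+8=10, c=grp=0

10,0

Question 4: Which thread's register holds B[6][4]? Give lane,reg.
19,0

c=4⇒gr=4  r=6⇒Rb=0,th=3,odd=0
L=4*4+3=19  i=0*2+0=0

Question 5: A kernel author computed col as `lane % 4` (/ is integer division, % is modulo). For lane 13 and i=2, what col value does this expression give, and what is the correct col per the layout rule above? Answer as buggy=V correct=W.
buggy=1 correct=3

`lane % 4`[13,2]→1
L=13→G=13>>2=3, T=13&3=1
[2]→row 1·2+0+8=10  col G=3
col: 1 vs 3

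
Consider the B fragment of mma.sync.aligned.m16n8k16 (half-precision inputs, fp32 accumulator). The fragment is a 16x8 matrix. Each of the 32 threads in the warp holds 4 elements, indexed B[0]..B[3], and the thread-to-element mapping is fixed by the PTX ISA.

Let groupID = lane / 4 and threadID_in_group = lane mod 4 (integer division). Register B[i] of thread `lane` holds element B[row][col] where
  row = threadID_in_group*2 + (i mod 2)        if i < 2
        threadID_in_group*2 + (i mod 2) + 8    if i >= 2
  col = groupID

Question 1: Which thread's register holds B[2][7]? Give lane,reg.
29,0

c=7→G=7  r=2→rhi=0,T=1,p=0
L=7*4+1=29  i=0*2+0=0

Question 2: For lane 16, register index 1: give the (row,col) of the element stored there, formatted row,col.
1,4

lane 16: gid=4 (16/4), tid=0 (16%4)
i=1: r=0*2+1+0=1, c=gid=4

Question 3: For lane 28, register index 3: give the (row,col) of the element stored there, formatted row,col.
28: grp=7,tig=0
[3] (0*2+1+8,7) = (9,7)

9,7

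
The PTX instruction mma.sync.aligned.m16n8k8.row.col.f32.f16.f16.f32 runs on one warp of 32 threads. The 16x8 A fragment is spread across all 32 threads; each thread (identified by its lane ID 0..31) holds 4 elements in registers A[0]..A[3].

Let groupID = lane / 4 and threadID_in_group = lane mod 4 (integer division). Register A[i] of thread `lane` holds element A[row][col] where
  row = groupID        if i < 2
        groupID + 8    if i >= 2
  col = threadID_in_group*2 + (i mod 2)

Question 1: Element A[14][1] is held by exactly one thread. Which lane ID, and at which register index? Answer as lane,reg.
r=14⇒gr=6,Rb=1  c=1⇒th=0,odd=1
L=6*4+0=24  i=1*2+1=3

24,3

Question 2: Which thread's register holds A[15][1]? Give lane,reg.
28,3

r=15→G=7,rhi=1  c=1→T=0,p=1
L=7*4+0=28  i=1*2+1=3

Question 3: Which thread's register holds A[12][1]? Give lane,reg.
16,3

r=12→G=4,rhi=1  c=1→T=0,p=1
L=4*4+0=16  i=1*2+1=3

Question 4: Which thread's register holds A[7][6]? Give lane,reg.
31,0

r:7=>grp=7,rB=0  c:6=>tig=3,lo=0
L=7*4+3=31  i=0*2+0=0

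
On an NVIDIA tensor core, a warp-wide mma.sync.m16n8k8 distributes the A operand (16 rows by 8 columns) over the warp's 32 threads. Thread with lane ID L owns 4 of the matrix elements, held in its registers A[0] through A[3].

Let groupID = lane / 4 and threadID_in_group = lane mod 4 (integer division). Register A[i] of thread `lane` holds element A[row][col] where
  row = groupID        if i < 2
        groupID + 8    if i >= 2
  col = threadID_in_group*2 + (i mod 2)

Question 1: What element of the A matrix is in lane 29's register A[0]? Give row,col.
L=29⇒gr=29>>2=7, th=29&3=1
[0]⇒row 7+0=7  col 1·2+0=2

7,2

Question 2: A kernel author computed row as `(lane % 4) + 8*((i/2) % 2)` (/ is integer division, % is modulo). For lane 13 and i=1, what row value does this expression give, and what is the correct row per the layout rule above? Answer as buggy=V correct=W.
buggy=1 correct=3

`(lane % 4) + 8*((i/2) % 2)`[13,1]⇒1
lane 13⇒13/4=3, 13 mod 4=1
i=1  r:3+0⇒3  c:2·1+1⇒3
row: 1 vs 3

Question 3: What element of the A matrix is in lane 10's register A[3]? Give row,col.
L=10→G=10>>2=2, T=10&3=2
[3]→row 2+8=10  col 2·2+1=5

10,5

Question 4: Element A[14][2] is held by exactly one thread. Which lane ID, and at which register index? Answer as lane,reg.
r: 14->gid=6,r8=1  c: 2->tid=1,i&1=0
L=6*4+1=25  i=1*2+0=2

25,2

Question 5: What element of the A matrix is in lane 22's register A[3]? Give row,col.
13,5

L=22->g=22>>2=5, t=22&3=2
[3]->row 5+8=13  col 2·2+1=5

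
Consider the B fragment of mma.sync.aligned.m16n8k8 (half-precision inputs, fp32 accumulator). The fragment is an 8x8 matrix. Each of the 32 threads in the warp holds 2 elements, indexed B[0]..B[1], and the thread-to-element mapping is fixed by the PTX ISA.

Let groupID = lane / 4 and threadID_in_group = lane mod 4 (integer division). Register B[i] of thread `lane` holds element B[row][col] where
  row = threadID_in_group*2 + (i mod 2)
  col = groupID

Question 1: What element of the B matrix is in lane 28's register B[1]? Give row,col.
1,7

lane 28: G=7 (28/4), T=0 (28%4)
i=1: r=0*2+1=1, c=G=7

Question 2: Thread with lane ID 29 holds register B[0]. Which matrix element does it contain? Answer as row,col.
2,7

L=29->g=29>>2=7, t=29&3=1
[0]->row 1·2+0=2  col g=7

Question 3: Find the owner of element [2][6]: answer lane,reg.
25,0

c=6→G=6  r=2→T=1,p=0
L=6*4+1=25  i=0=0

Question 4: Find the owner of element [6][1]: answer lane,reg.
c=1⇒gr=1  r=6⇒th=3,odd=0
L=1*4+3=7  i=0=0

7,0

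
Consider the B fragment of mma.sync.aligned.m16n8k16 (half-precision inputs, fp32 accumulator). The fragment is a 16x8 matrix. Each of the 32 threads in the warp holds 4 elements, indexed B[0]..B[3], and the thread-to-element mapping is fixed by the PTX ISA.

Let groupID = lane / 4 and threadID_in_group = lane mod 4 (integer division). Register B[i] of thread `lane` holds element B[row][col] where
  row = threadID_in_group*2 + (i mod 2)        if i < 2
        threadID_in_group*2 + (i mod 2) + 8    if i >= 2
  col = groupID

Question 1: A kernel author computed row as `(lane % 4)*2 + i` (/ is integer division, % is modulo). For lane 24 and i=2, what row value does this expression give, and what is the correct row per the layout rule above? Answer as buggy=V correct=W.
buggy=2 correct=8

`(lane % 4)*2 + i`[24,2]->2
lane 24: g=6 (24/4), t=0 (24%4)
i=2: r=0*2+0+8=8, c=g=6
row: 2 vs 8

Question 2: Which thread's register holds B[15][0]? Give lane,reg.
c=0→G=0  r=15→rhi=1,T=3,p=1
L=0*4+3=3  i=1*2+1=3

3,3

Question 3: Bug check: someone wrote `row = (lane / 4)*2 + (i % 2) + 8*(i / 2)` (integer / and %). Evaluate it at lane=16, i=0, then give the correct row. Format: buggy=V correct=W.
`(lane / 4)*2 + (i % 2) + 8*(i / 2)`[16,0]->8
L=16->g=16>>2=4, t=16&3=0
[0]->row 0·2+0+0=0  col g=4
row: 8 vs 0

buggy=8 correct=0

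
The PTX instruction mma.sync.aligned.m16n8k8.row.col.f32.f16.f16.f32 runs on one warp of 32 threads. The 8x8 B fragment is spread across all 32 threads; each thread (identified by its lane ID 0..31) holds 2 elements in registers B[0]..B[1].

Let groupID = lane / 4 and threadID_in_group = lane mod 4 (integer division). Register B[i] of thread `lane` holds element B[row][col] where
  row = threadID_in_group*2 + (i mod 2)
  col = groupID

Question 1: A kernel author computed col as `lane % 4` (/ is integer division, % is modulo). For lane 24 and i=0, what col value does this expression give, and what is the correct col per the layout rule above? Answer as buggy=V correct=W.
`lane % 4`[24,0]⇒0
24: gr=6,th=0
[0] (0*2+0,6) = (0,6)
col: 0 vs 6

buggy=0 correct=6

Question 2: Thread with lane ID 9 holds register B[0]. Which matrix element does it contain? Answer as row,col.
2,2

lane 9=>9/4=2, 9 mod 4=1
i=0  r:2·1+0=>2  c:2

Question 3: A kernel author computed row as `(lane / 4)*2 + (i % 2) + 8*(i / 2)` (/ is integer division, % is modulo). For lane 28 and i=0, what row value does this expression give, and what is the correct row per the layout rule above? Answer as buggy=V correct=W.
`(lane / 4)*2 + (i % 2) + 8*(i / 2)`[28,0]->14
lane 28: g=7 (28/4), t=0 (28%4)
i=0: r=0*2+0=0, c=g=7
row: 14 vs 0

buggy=14 correct=0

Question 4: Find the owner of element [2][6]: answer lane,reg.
25,0

c: 6->gid=6  r: 2->tid=1,i&1=0
L=6*4+1=25  i=0=0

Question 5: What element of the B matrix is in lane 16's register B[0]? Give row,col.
L=16⇒gr=16>>2=4, th=16&3=0
[0]⇒row 0·2+0=0  col gr=4

0,4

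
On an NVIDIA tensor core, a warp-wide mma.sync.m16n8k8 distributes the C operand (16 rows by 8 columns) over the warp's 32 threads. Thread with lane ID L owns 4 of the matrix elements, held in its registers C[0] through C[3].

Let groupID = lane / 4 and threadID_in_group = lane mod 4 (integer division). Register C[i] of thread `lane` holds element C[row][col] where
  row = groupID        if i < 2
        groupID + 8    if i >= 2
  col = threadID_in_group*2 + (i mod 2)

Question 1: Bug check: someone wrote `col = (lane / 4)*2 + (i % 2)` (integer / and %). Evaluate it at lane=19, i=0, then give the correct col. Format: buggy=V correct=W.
`(lane / 4)*2 + (i % 2)`[19,0]=>8
L=19=>grp=19>>2=4, tig=19&3=3
[0]=>row 4+0=4  col 3·2+0=6
col: 8 vs 6

buggy=8 correct=6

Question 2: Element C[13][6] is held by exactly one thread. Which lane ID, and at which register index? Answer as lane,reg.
r=13⇒gr=5,Rb=1  c=6⇒th=3,odd=0
L=5*4+3=23  i=1*2+0=2

23,2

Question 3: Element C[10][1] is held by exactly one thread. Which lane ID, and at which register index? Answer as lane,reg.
r: 10->gid=2,r8=1  c: 1->tid=0,i&1=1
L=2*4+0=8  i=1*2+1=3

8,3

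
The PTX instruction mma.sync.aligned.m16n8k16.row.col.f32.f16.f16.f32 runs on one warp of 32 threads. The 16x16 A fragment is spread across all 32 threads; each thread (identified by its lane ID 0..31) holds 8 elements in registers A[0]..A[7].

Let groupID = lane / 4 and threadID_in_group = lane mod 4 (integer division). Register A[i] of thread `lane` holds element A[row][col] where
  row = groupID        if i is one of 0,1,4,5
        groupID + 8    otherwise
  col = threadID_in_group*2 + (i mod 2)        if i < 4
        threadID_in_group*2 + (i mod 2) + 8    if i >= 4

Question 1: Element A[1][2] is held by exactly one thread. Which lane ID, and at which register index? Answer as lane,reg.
r=1->g=1,rb=0  c=2->cb=0,t=1,b0=0
L=1*4+1=5  i=0*4+0*2+0=0

5,0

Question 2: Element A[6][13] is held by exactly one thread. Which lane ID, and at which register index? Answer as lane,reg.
r=6⇒gr=6,Rb=0  c=13⇒Cb=1,th=2,odd=1
L=6*4+2=26  i=1*4+0*2+1=5

26,5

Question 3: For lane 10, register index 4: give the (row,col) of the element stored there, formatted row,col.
L=10⇒gr=10>>2=2, th=10&3=2
[4]⇒row 2+0=2  col 2·2+0+8=12

2,12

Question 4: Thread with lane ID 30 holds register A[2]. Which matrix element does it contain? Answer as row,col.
15,4

lane 30: g=7 (30/4), t=2 (30%4)
i=2: r=7+8=15, c=2*2+0+0=4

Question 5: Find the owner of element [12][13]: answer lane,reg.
18,7

r=12->g=4,rb=1  c=13->cb=1,t=2,b0=1
L=4*4+2=18  i=1*4+1*2+1=7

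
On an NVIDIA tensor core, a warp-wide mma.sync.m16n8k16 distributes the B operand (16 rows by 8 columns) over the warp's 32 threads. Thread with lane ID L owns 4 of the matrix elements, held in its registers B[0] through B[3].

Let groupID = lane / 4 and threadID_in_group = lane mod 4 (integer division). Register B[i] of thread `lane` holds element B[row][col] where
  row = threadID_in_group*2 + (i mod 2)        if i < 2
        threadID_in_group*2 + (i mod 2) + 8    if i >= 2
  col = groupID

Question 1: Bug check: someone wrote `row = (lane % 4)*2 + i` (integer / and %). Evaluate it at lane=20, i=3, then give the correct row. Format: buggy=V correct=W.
`(lane % 4)*2 + i`[20,3]→3
lane 20: G=5 (20/4), T=0 (20%4)
i=3: r=0*2+1+8=9, c=G=5
row: 3 vs 9

buggy=3 correct=9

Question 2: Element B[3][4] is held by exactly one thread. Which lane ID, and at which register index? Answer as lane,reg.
17,1

c=4→G=4  r=3→rhi=0,T=1,p=1
L=4*4+1=17  i=0*2+1=1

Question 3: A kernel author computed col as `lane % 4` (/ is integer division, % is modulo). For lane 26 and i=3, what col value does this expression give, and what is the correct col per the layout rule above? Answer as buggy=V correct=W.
`lane % 4`[26,3]⇒2
26: gr=6,th=2
[3] (2*2+1+8,6) = (13,6)
col: 2 vs 6

buggy=2 correct=6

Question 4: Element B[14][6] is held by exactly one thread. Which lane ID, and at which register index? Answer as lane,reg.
c: 6->gid=6  r: 14->r8=1,tid=3,i&1=0
L=6*4+3=27  i=1*2+0=2

27,2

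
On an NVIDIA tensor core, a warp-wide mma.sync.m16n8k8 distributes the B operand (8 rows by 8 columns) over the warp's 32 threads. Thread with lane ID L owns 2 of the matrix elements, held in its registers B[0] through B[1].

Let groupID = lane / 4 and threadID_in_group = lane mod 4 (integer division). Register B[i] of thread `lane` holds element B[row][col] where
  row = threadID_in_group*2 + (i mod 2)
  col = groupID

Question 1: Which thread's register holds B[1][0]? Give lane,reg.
c:0=>grp=0  r:1=>tig=0,lo=1
L=0*4+0=0  i=1=1

0,1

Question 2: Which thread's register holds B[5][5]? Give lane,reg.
22,1

c=5→G=5  r=5→T=2,p=1
L=5*4+2=22  i=1=1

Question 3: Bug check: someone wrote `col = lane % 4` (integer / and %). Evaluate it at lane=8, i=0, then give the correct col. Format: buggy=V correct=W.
buggy=0 correct=2

`lane % 4`[8,0]⇒0
L=8⇒gr=8>>2=2, th=8&3=0
[0]⇒row 0·2+0=0  col gr=2
col: 0 vs 2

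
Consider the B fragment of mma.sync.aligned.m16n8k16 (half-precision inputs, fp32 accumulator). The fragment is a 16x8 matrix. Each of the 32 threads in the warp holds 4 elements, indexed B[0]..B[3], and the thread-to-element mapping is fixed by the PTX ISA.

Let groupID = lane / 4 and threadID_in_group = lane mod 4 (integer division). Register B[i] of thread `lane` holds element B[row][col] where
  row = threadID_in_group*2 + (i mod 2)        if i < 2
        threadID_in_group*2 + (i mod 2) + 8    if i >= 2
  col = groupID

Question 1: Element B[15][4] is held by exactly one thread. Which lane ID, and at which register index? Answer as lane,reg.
c: 4->gid=4  r: 15->r8=1,tid=3,i&1=1
L=4*4+3=19  i=1*2+1=3

19,3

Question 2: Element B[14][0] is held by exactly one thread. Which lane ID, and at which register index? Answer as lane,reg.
3,2

c=0⇒gr=0  r=14⇒Rb=1,th=3,odd=0
L=0*4+3=3  i=1*2+0=2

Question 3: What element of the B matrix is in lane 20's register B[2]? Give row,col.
8,5

lane 20: gr=5 (20/4), th=0 (20%4)
i=2: r=0*2+0+8=8, c=gr=5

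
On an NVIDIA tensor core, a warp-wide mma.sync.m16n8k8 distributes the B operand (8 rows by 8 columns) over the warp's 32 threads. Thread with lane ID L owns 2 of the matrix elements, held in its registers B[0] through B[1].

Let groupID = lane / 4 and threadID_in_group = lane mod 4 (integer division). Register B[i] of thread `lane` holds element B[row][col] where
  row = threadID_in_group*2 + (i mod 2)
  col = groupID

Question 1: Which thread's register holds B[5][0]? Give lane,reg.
c: 0->gid=0  r: 5->tid=2,i&1=1
L=0*4+2=2  i=1=1

2,1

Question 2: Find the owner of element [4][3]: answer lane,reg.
c: 3->gid=3  r: 4->tid=2,i&1=0
L=3*4+2=14  i=0=0

14,0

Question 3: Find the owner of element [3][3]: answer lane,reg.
c=3->g=3  r=3->t=1,b0=1
L=3*4+1=13  i=1=1

13,1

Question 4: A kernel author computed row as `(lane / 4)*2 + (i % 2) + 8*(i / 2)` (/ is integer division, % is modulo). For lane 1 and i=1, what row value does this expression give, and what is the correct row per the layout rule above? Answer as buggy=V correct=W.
`(lane / 4)*2 + (i % 2) + 8*(i / 2)`[1,1]->1
1: gid=0,tid=1
[1] (1*2+1,0) = (3,0)
row: 1 vs 3

buggy=1 correct=3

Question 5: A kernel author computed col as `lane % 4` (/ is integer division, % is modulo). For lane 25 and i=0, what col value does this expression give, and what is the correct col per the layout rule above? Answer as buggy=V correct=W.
`lane % 4`[25,0]→1
lane 25→25/4=6, 25 mod 4=1
i=0  r:2·1+0→2  c:6
col: 1 vs 6

buggy=1 correct=6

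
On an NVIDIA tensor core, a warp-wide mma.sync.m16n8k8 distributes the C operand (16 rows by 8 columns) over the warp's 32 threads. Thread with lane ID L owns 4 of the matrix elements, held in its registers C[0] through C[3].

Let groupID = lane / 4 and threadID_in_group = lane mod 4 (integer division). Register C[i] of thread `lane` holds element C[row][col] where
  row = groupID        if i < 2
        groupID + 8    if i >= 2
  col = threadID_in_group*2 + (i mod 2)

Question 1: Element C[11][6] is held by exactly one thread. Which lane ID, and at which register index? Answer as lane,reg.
15,2

r=11->g=3,rb=1  c=6->t=3,b0=0
L=3*4+3=15  i=1*2+0=2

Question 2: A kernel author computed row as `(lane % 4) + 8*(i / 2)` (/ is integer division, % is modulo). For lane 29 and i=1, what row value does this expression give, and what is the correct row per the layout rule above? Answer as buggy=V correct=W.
`(lane % 4) + 8*(i / 2)`[29,1]⇒1
29: gr=7,th=1
[1] (7+0,1*2+1) = (7,3)
row: 1 vs 7

buggy=1 correct=7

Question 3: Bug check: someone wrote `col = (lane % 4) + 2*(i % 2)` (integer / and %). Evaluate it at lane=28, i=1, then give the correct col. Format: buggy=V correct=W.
buggy=2 correct=1

`(lane % 4) + 2*(i % 2)`[28,1]->2
L=28->gid=28>>2=7, tid=28&3=0
[1]->row 7+0=7  col 0·2+1=1
col: 2 vs 1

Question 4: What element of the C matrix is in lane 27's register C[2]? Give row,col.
27: gr=6,th=3
[2] (6+8,3*2+0) = (14,6)

14,6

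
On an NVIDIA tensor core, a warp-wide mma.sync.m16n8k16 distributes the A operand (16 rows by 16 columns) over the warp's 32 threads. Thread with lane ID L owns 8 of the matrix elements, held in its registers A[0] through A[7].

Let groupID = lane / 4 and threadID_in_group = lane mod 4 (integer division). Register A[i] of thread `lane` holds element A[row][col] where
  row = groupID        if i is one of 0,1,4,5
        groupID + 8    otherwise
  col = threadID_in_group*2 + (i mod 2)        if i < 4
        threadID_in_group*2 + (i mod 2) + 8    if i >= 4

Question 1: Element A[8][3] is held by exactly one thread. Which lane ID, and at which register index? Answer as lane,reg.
1,3

r=8→G=0,rhi=1  c=3→chi=0,T=1,p=1
L=0*4+1=1  i=0*4+1*2+1=3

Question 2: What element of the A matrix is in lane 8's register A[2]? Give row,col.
lane 8: G=2 (8/4), T=0 (8%4)
i=2: r=2+8=10, c=0*2+0+0=0

10,0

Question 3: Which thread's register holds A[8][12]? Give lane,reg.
2,6

r=8⇒gr=0,Rb=1  c=12⇒Cb=1,th=2,odd=0
L=0*4+2=2  i=1*4+1*2+0=6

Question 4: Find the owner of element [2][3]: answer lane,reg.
9,1

r:2=>grp=2,rB=0  c:3=>cB=0,tig=1,lo=1
L=2*4+1=9  i=0*4+0*2+1=1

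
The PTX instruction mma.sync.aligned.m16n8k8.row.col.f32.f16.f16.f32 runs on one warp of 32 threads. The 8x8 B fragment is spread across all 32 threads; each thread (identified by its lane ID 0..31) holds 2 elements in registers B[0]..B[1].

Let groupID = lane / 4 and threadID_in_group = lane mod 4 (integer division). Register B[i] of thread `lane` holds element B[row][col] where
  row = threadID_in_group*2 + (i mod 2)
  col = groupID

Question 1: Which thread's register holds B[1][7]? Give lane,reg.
c=7⇒gr=7  r=1⇒th=0,odd=1
L=7*4+0=28  i=1=1

28,1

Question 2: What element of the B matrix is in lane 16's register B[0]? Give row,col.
0,4

16: g=4,t=0
[0] (0*2+0,4) = (0,4)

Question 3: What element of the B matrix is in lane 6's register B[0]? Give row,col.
lane 6: gr=1 (6/4), th=2 (6%4)
i=0: r=2*2+0=4, c=gr=1

4,1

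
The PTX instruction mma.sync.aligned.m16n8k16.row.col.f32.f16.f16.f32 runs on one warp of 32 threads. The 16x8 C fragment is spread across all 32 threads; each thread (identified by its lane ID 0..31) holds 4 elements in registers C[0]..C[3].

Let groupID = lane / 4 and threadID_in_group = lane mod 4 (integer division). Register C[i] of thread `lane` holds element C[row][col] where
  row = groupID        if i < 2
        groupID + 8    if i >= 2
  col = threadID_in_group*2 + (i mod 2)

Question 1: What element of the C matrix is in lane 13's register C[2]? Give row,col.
11,2

lane 13->13/4=3, 13 mod 4=1
i=2  r:3+8->11  c:2·1+0->2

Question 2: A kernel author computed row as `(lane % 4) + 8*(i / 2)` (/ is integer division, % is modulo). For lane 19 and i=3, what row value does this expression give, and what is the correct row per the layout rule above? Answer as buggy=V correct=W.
buggy=11 correct=12

`(lane % 4) + 8*(i / 2)`[19,3]→11
L=19→G=19>>2=4, T=19&3=3
[3]→row 4+8=12  col 3·2+1=7
row: 11 vs 12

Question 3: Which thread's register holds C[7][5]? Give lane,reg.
30,1

r: 7->gid=7,r8=0  c: 5->tid=2,i&1=1
L=7*4+2=30  i=0*2+1=1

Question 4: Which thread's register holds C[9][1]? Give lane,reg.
r=9⇒gr=1,Rb=1  c=1⇒th=0,odd=1
L=1*4+0=4  i=1*2+1=3

4,3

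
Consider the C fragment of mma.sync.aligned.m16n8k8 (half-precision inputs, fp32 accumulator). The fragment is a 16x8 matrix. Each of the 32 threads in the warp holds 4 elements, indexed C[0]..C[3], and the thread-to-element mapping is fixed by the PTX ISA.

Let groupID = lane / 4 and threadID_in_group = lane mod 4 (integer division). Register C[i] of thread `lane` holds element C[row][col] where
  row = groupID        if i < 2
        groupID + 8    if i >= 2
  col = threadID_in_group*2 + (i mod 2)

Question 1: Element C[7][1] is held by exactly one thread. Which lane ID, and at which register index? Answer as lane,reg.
28,1

r=7→G=7,rhi=0  c=1→T=0,p=1
L=7*4+0=28  i=0*2+1=1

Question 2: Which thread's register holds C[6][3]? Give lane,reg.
25,1

r=6->g=6,rb=0  c=3->t=1,b0=1
L=6*4+1=25  i=0*2+1=1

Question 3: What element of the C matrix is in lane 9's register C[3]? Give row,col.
lane 9: gr=2 (9/4), th=1 (9%4)
i=3: r=2+8=10, c=1*2+1=3

10,3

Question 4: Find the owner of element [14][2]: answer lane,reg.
25,2

r: 14->gid=6,r8=1  c: 2->tid=1,i&1=0
L=6*4+1=25  i=1*2+0=2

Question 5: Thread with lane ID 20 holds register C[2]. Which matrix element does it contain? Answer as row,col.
13,0

20: gid=5,tid=0
[2] (5+8,0*2+0) = (13,0)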